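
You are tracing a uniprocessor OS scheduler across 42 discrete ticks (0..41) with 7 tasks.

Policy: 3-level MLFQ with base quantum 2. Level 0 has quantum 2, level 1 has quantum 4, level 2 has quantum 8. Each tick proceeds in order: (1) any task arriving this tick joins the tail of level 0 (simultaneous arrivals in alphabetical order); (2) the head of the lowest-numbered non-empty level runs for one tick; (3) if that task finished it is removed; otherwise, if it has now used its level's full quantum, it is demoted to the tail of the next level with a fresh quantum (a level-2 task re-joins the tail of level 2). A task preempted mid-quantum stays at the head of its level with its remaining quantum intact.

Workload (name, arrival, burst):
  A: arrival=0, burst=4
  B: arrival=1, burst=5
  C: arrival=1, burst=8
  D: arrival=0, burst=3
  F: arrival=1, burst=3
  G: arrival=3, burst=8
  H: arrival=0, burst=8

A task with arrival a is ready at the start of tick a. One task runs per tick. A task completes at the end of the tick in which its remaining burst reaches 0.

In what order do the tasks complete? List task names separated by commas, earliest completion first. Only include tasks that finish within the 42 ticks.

t=0: L0/L1/L2 = ADH/-/- → run A
t=1: L0/L1/L2 = ADHBCF/-/- → run A
t=2: L0/L1/L2 = DHBCF/A/- → run D
t=3: L0/L1/L2 = DHBCFG/A/- → run D
t=4: L0/L1/L2 = HBCFG/AD/- → run H
t=5: L0/L1/L2 = HBCFG/AD/- → run H
t=6: L0/L1/L2 = BCFG/ADH/- → run B
t=7: L0/L1/L2 = BCFG/ADH/- → run B
t=8: L0/L1/L2 = CFG/ADHB/- → run C
t=9: L0/L1/L2 = CFG/ADHB/- → run C
t=10: L0/L1/L2 = FG/ADHBC/- → run F
t=11: L0/L1/L2 = FG/ADHBC/- → run F
t=12: L0/L1/L2 = G/ADHBCF/- → run G
t=13: L0/L1/L2 = G/ADHBCF/- → run G
t=14: L0/L1/L2 = -/ADHBCFG/- → run A
t=15: L0/L1/L2 = -/ADHBCFG/- → run A
t=16: L0/L1/L2 = -/DHBCFG/- → run D
t=17: L0/L1/L2 = -/HBCFG/- → run H
t=18: L0/L1/L2 = -/HBCFG/- → run H
t=19: L0/L1/L2 = -/HBCFG/- → run H
t=20: L0/L1/L2 = -/HBCFG/- → run H
t=21: L0/L1/L2 = -/BCFG/H → run B
t=22: L0/L1/L2 = -/BCFG/H → run B
t=23: L0/L1/L2 = -/BCFG/H → run B
t=24: L0/L1/L2 = -/CFG/H → run C
t=25: L0/L1/L2 = -/CFG/H → run C
t=26: L0/L1/L2 = -/CFG/H → run C
t=27: L0/L1/L2 = -/CFG/H → run C
t=28: L0/L1/L2 = -/FG/HC → run F
t=29: L0/L1/L2 = -/G/HC → run G
t=30: L0/L1/L2 = -/G/HC → run G
t=31: L0/L1/L2 = -/G/HC → run G
t=32: L0/L1/L2 = -/G/HC → run G
t=33: L0/L1/L2 = -/-/HCG → run H
t=34: L0/L1/L2 = -/-/HCG → run H
t=35: L0/L1/L2 = -/-/CG → run C
t=36: L0/L1/L2 = -/-/CG → run C
t=37: L0/L1/L2 = -/-/G → run G
t=38: L0/L1/L2 = -/-/G → run G
t=39: (idle)
t=40: (idle)
t=41: (idle)

completion order = A, D, B, F, H, C, G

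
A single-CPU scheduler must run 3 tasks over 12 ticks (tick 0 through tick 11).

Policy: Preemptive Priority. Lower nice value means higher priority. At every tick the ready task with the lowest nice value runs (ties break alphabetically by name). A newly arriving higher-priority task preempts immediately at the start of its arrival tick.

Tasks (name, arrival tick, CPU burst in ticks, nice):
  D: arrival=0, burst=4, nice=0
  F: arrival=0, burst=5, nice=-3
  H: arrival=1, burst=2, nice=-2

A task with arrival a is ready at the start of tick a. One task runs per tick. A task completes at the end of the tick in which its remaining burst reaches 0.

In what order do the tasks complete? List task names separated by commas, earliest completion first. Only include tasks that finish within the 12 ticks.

t=0: ready={D,F} → run F
t=1: ready={D,F,H} → run F
t=2: ready={D,F,H} → run F
t=3: ready={D,F,H} → run F
t=4: ready={D,F,H} → run F
t=5: ready={D,H} → run H
t=6: ready={D,H} → run H
t=7: ready={D} → run D
t=8: ready={D} → run D
t=9: ready={D} → run D
t=10: ready={D} → run D
t=11: (idle)

completion order = F, H, D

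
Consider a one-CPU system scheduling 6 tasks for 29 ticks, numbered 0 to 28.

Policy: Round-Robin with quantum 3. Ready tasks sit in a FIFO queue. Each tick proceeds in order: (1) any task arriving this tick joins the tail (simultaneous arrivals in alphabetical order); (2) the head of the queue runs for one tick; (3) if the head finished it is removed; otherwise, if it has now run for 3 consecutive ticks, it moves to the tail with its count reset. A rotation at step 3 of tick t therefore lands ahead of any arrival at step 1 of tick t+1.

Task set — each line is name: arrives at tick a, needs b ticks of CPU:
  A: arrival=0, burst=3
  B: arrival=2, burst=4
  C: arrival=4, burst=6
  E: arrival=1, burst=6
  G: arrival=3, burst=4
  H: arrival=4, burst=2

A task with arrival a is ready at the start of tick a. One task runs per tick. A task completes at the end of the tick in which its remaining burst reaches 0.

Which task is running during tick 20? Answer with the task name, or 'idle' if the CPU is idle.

running at tick 20 = B

t=0: queue=[A] q_used=0 → run A
t=1: queue=[A,E] q_used=1 → run A
t=2: queue=[A,E,B] q_used=2 → run A
t=3: queue=[E,B,G] q_used=0 → run E
t=4: queue=[E,B,G,C,H] q_used=1 → run E
t=5: queue=[E,B,G,C,H] q_used=2 → run E
t=6: queue=[B,G,C,H,E] q_used=0 → run B
t=7: queue=[B,G,C,H,E] q_used=1 → run B
t=8: queue=[B,G,C,H,E] q_used=2 → run B
t=9: queue=[G,C,H,E,B] q_used=0 → run G
t=10: queue=[G,C,H,E,B] q_used=1 → run G
t=11: queue=[G,C,H,E,B] q_used=2 → run G
t=12: queue=[C,H,E,B,G] q_used=0 → run C
t=13: queue=[C,H,E,B,G] q_used=1 → run C
t=14: queue=[C,H,E,B,G] q_used=2 → run C
t=15: queue=[H,E,B,G,C] q_used=0 → run H
t=16: queue=[H,E,B,G,C] q_used=1 → run H
t=17: queue=[E,B,G,C] q_used=0 → run E
t=18: queue=[E,B,G,C] q_used=1 → run E
t=19: queue=[E,B,G,C] q_used=2 → run E
t=20: queue=[B,G,C] q_used=0 → run B
t=21: queue=[G,C] q_used=0 → run G
t=22: queue=[C] q_used=0 → run C
t=23: queue=[C] q_used=1 → run C
t=24: queue=[C] q_used=2 → run C
t=25: (idle)
t=26: (idle)
t=27: (idle)
t=28: (idle)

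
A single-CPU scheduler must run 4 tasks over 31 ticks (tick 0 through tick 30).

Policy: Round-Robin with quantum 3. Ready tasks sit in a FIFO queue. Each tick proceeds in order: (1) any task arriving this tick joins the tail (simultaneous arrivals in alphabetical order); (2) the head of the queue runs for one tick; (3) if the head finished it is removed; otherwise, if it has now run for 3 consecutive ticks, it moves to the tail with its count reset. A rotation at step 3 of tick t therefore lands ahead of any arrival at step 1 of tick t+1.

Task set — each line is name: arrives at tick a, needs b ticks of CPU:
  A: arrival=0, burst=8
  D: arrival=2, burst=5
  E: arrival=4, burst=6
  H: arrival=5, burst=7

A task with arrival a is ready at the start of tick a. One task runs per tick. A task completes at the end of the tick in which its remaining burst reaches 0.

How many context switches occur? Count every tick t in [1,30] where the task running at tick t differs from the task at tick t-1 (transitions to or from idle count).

context switches = 9

t=0: queue=[A] q_used=0 → run A
t=1: queue=[A] q_used=1 → run A
t=2: queue=[A,D] q_used=2 → run A
t=3: queue=[D,A] q_used=0 → run D
t=4: queue=[D,A,E] q_used=1 → run D
t=5: queue=[D,A,E,H] q_used=2 → run D
t=6: queue=[A,E,H,D] q_used=0 → run A
t=7: queue=[A,E,H,D] q_used=1 → run A
t=8: queue=[A,E,H,D] q_used=2 → run A
t=9: queue=[E,H,D,A] q_used=0 → run E
t=10: queue=[E,H,D,A] q_used=1 → run E
t=11: queue=[E,H,D,A] q_used=2 → run E
t=12: queue=[H,D,A,E] q_used=0 → run H
t=13: queue=[H,D,A,E] q_used=1 → run H
t=14: queue=[H,D,A,E] q_used=2 → run H
t=15: queue=[D,A,E,H] q_used=0 → run D
t=16: queue=[D,A,E,H] q_used=1 → run D
t=17: queue=[A,E,H] q_used=0 → run A
t=18: queue=[A,E,H] q_used=1 → run A
t=19: queue=[E,H] q_used=0 → run E
t=20: queue=[E,H] q_used=1 → run E
t=21: queue=[E,H] q_used=2 → run E
t=22: queue=[H] q_used=0 → run H
t=23: queue=[H] q_used=1 → run H
t=24: queue=[H] q_used=2 → run H
t=25: queue=[H] q_used=0 → run H
t=26: (idle)
t=27: (idle)
t=28: (idle)
t=29: (idle)
t=30: (idle)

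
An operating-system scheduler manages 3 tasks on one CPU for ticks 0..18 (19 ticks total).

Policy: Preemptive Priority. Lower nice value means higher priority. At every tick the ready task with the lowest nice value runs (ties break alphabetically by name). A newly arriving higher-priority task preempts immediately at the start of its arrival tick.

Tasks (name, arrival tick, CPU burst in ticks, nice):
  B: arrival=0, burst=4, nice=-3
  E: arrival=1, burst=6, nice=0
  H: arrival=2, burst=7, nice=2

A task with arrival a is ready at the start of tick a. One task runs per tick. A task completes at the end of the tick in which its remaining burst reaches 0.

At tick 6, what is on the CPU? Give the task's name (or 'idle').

running at tick 6 = E

t=0: ready={B} → run B
t=1: ready={B,E} → run B
t=2: ready={B,E,H} → run B
t=3: ready={B,E,H} → run B
t=4: ready={E,H} → run E
t=5: ready={E,H} → run E
t=6: ready={E,H} → run E
t=7: ready={E,H} → run E
t=8: ready={E,H} → run E
t=9: ready={E,H} → run E
t=10: ready={H} → run H
t=11: ready={H} → run H
t=12: ready={H} → run H
t=13: ready={H} → run H
t=14: ready={H} → run H
t=15: ready={H} → run H
t=16: ready={H} → run H
t=17: (idle)
t=18: (idle)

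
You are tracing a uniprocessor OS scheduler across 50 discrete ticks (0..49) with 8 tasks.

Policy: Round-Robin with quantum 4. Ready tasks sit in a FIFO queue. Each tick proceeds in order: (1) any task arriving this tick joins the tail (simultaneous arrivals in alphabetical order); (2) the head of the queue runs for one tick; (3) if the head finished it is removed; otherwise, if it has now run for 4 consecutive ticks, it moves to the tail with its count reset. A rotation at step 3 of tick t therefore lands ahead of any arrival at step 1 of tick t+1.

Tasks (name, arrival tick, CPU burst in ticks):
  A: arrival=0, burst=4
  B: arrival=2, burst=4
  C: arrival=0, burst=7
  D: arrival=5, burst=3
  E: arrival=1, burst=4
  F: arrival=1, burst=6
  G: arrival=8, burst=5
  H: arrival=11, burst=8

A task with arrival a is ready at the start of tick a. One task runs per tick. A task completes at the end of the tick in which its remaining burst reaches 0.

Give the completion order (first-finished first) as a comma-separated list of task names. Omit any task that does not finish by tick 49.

completion order = A, E, B, D, C, F, G, H

t=0: queue=[A,C] q_used=0 → run A
t=1: queue=[A,C,E,F] q_used=1 → run A
t=2: queue=[A,C,E,F,B] q_used=2 → run A
t=3: queue=[A,C,E,F,B] q_used=3 → run A
t=4: queue=[C,E,F,B] q_used=0 → run C
t=5: queue=[C,E,F,B,D] q_used=1 → run C
t=6: queue=[C,E,F,B,D] q_used=2 → run C
t=7: queue=[C,E,F,B,D] q_used=3 → run C
t=8: queue=[E,F,B,D,C,G] q_used=0 → run E
t=9: queue=[E,F,B,D,C,G] q_used=1 → run E
t=10: queue=[E,F,B,D,C,G] q_used=2 → run E
t=11: queue=[E,F,B,D,C,G,H] q_used=3 → run E
t=12: queue=[F,B,D,C,G,H] q_used=0 → run F
t=13: queue=[F,B,D,C,G,H] q_used=1 → run F
t=14: queue=[F,B,D,C,G,H] q_used=2 → run F
t=15: queue=[F,B,D,C,G,H] q_used=3 → run F
t=16: queue=[B,D,C,G,H,F] q_used=0 → run B
t=17: queue=[B,D,C,G,H,F] q_used=1 → run B
t=18: queue=[B,D,C,G,H,F] q_used=2 → run B
t=19: queue=[B,D,C,G,H,F] q_used=3 → run B
t=20: queue=[D,C,G,H,F] q_used=0 → run D
t=21: queue=[D,C,G,H,F] q_used=1 → run D
t=22: queue=[D,C,G,H,F] q_used=2 → run D
t=23: queue=[C,G,H,F] q_used=0 → run C
t=24: queue=[C,G,H,F] q_used=1 → run C
t=25: queue=[C,G,H,F] q_used=2 → run C
t=26: queue=[G,H,F] q_used=0 → run G
t=27: queue=[G,H,F] q_used=1 → run G
t=28: queue=[G,H,F] q_used=2 → run G
t=29: queue=[G,H,F] q_used=3 → run G
t=30: queue=[H,F,G] q_used=0 → run H
t=31: queue=[H,F,G] q_used=1 → run H
t=32: queue=[H,F,G] q_used=2 → run H
t=33: queue=[H,F,G] q_used=3 → run H
t=34: queue=[F,G,H] q_used=0 → run F
t=35: queue=[F,G,H] q_used=1 → run F
t=36: queue=[G,H] q_used=0 → run G
t=37: queue=[H] q_used=0 → run H
t=38: queue=[H] q_used=1 → run H
t=39: queue=[H] q_used=2 → run H
t=40: queue=[H] q_used=3 → run H
t=41: (idle)
t=42: (idle)
t=43: (idle)
t=44: (idle)
t=45: (idle)
t=46: (idle)
t=47: (idle)
t=48: (idle)
t=49: (idle)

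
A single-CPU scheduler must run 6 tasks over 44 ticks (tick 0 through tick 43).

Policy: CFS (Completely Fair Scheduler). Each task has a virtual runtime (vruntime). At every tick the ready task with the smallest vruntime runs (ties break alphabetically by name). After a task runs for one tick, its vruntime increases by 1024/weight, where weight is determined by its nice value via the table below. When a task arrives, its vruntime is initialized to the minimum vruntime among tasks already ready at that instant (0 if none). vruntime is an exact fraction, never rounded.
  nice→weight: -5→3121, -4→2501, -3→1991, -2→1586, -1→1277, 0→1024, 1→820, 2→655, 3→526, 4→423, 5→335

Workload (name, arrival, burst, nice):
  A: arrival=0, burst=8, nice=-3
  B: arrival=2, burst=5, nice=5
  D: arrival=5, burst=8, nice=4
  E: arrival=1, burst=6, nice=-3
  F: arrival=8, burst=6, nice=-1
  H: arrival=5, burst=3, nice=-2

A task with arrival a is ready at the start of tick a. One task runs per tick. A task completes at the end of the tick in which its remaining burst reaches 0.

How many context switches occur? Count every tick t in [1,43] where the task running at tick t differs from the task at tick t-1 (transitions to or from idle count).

t=0: vr[A=0] → run A
t=1: vr[A=1024/1991 E=1024/1991] → run A
t=2: vr[A=2048/1991 B=1024/1991 E=1024/1991] → run B
t=3: vr[A=2048/1991 B=2381824/666985 E=1024/1991] → run E
t=4: vr[A=2048/1991 B=2381824/666985 E=2048/1991] → run A
t=5: vr[A=3072/1991 B=2381824/666985 D=2048/1991 E=2048/1991 H=2048/1991] → run D
t=6: vr[A=3072/1991 B=2381824/666985 D=2905088/842193 E=2048/1991 H=2048/1991] → run E
t=7: vr[A=3072/1991 B=2381824/666985 D=2905088/842193 E=3072/1991 H=2048/1991] → run H
t=8: vr[A=3072/1991 B=2381824/666985 D=2905088/842193 E=3072/1991 F=3072/1991 H=2643456/1578863] → run A
t=9: vr[A=4096/1991 B=2381824/666985 D=2905088/842193 E=3072/1991 F=3072/1991 H=2643456/1578863] → run E
t=10: vr[A=4096/1991 B=2381824/666985 D=2905088/842193 E=4096/1991 F=3072/1991 H=2643456/1578863] → run F
t=11: vr[A=4096/1991 B=2381824/666985 D=2905088/842193 E=4096/1991 F=5961728/2542507 H=2643456/1578863] → run H
t=12: vr[A=4096/1991 B=2381824/666985 D=2905088/842193 E=4096/1991 F=5961728/2542507 H=3662848/1578863] → run A
t=13: vr[A=5120/1991 B=2381824/666985 D=2905088/842193 E=4096/1991 F=5961728/2542507 H=3662848/1578863] → run E
t=14: vr[A=5120/1991 B=2381824/666985 D=2905088/842193 E=5120/1991 F=5961728/2542507 H=3662848/1578863] → run H
t=15: vr[A=5120/1991 B=2381824/666985 D=2905088/842193 E=5120/1991 F=5961728/2542507] → run F
t=16: vr[A=5120/1991 B=2381824/666985 D=2905088/842193 E=5120/1991 F=8000512/2542507] → run A
t=17: vr[A=6144/1991 B=2381824/666985 D=2905088/842193 E=5120/1991 F=8000512/2542507] → run E
t=18: vr[A=6144/1991 B=2381824/666985 D=2905088/842193 E=6144/1991 F=8000512/2542507] → run A
t=19: vr[A=7168/1991 B=2381824/666985 D=2905088/842193 E=6144/1991 F=8000512/2542507] → run E
t=20: vr[A=7168/1991 B=2381824/666985 D=2905088/842193 F=8000512/2542507] → run F
t=21: vr[A=7168/1991 B=2381824/666985 D=2905088/842193 F=10039296/2542507] → run D
t=22: vr[A=7168/1991 B=2381824/666985 D=4943872/842193 F=10039296/2542507] → run B
t=23: vr[A=7168/1991 B=4420608/666985 D=4943872/842193 F=10039296/2542507] → run A
t=24: vr[B=4420608/666985 D=4943872/842193 F=10039296/2542507] → run F
t=25: vr[B=4420608/666985 D=4943872/842193 F=12078080/2542507] → run F
t=26: vr[B=4420608/666985 D=4943872/842193 F=14116864/2542507] → run F
t=27: vr[B=4420608/666985 D=4943872/842193] → run D
t=28: vr[B=4420608/666985 D=2327552/280731] → run B
t=29: vr[B=6459392/666985 D=2327552/280731] → run D
t=30: vr[B=6459392/666985 D=9021440/842193] → run B
t=31: vr[B=8498176/666985 D=9021440/842193] → run D
t=32: vr[B=8498176/666985 D=11060224/842193] → run B
t=33: vr[D=11060224/842193] → run D
t=34: vr[D=4366336/280731] → run D
t=35: vr[D=15137792/842193] → run D
t=36: (idle)
t=37: (idle)
t=38: (idle)
t=39: (idle)
t=40: (idle)
t=41: (idle)
t=42: (idle)
t=43: (idle)

context switches = 31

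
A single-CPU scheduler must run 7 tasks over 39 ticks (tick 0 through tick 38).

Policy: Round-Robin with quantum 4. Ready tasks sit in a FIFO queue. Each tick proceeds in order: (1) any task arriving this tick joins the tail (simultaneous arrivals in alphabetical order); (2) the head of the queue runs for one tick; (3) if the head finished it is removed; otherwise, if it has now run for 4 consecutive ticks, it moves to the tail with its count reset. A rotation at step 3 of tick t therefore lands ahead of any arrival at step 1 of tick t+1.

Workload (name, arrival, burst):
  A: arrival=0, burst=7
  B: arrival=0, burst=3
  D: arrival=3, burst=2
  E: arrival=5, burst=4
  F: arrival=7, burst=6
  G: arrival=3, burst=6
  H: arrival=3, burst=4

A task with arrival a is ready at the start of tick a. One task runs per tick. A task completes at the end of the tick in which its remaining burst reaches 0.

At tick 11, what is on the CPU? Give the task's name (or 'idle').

t=0: queue=[A,B] q_used=0 → run A
t=1: queue=[A,B] q_used=1 → run A
t=2: queue=[A,B] q_used=2 → run A
t=3: queue=[A,B,D,G,H] q_used=3 → run A
t=4: queue=[B,D,G,H,A] q_used=0 → run B
t=5: queue=[B,D,G,H,A,E] q_used=1 → run B
t=6: queue=[B,D,G,H,A,E] q_used=2 → run B
t=7: queue=[D,G,H,A,E,F] q_used=0 → run D
t=8: queue=[D,G,H,A,E,F] q_used=1 → run D
t=9: queue=[G,H,A,E,F] q_used=0 → run G
t=10: queue=[G,H,A,E,F] q_used=1 → run G
t=11: queue=[G,H,A,E,F] q_used=2 → run G
t=12: queue=[G,H,A,E,F] q_used=3 → run G
t=13: queue=[H,A,E,F,G] q_used=0 → run H
t=14: queue=[H,A,E,F,G] q_used=1 → run H
t=15: queue=[H,A,E,F,G] q_used=2 → run H
t=16: queue=[H,A,E,F,G] q_used=3 → run H
t=17: queue=[A,E,F,G] q_used=0 → run A
t=18: queue=[A,E,F,G] q_used=1 → run A
t=19: queue=[A,E,F,G] q_used=2 → run A
t=20: queue=[E,F,G] q_used=0 → run E
t=21: queue=[E,F,G] q_used=1 → run E
t=22: queue=[E,F,G] q_used=2 → run E
t=23: queue=[E,F,G] q_used=3 → run E
t=24: queue=[F,G] q_used=0 → run F
t=25: queue=[F,G] q_used=1 → run F
t=26: queue=[F,G] q_used=2 → run F
t=27: queue=[F,G] q_used=3 → run F
t=28: queue=[G,F] q_used=0 → run G
t=29: queue=[G,F] q_used=1 → run G
t=30: queue=[F] q_used=0 → run F
t=31: queue=[F] q_used=1 → run F
t=32: (idle)
t=33: (idle)
t=34: (idle)
t=35: (idle)
t=36: (idle)
t=37: (idle)
t=38: (idle)

running at tick 11 = G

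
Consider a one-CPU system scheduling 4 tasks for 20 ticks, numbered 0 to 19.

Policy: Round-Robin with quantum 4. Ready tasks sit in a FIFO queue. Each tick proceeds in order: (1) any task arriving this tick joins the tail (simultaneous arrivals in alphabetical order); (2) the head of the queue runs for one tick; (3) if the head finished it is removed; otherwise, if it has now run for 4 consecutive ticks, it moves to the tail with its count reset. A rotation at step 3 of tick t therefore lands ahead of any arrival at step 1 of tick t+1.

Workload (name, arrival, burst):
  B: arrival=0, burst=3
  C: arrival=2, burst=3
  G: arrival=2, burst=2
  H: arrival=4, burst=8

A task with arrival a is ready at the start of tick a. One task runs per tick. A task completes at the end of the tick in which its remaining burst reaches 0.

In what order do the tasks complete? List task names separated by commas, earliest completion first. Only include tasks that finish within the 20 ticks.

completion order = B, C, G, H

t=0: queue=[B] q_used=0 → run B
t=1: queue=[B] q_used=1 → run B
t=2: queue=[B,C,G] q_used=2 → run B
t=3: queue=[C,G] q_used=0 → run C
t=4: queue=[C,G,H] q_used=1 → run C
t=5: queue=[C,G,H] q_used=2 → run C
t=6: queue=[G,H] q_used=0 → run G
t=7: queue=[G,H] q_used=1 → run G
t=8: queue=[H] q_used=0 → run H
t=9: queue=[H] q_used=1 → run H
t=10: queue=[H] q_used=2 → run H
t=11: queue=[H] q_used=3 → run H
t=12: queue=[H] q_used=0 → run H
t=13: queue=[H] q_used=1 → run H
t=14: queue=[H] q_used=2 → run H
t=15: queue=[H] q_used=3 → run H
t=16: (idle)
t=17: (idle)
t=18: (idle)
t=19: (idle)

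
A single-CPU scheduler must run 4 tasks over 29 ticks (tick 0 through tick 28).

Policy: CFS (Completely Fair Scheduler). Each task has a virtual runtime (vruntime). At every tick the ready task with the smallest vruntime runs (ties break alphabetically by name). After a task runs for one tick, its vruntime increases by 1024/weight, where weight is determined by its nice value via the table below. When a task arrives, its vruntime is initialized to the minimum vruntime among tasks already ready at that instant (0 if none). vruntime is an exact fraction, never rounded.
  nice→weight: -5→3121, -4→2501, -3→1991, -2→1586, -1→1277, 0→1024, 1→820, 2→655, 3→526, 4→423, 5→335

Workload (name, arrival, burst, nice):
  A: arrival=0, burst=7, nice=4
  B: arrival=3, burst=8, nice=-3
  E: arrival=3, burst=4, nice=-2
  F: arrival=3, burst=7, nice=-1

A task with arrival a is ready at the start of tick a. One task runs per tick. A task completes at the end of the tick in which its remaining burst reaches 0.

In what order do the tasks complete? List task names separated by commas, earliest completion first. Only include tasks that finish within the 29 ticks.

completion order = E, B, F, A

t=0: vr[A=0] → run A
t=1: vr[A=1024/423] → run A
t=2: vr[A=2048/423] → run A
t=3: vr[A=1024/141 B=1024/141 E=1024/141 F=1024/141] → run A
t=4: vr[A=4096/423 B=1024/141 E=1024/141 F=1024/141] → run B
t=5: vr[A=4096/423 B=2183168/280731 E=1024/141 F=1024/141] → run E
t=6: vr[A=4096/423 B=2183168/280731 E=884224/111813 F=1024/141] → run F
t=7: vr[A=4096/423 B=2183168/280731 E=884224/111813 F=1452032/180057] → run B
t=8: vr[A=4096/423 B=2327552/280731 E=884224/111813 F=1452032/180057] → run E
t=9: vr[A=4096/423 B=2327552/280731 E=956416/111813 F=1452032/180057] → run F
t=10: vr[A=4096/423 B=2327552/280731 E=956416/111813 F=1596416/180057] → run B
t=11: vr[A=4096/423 B=2471936/280731 E=956416/111813 F=1596416/180057] → run E
t=12: vr[A=4096/423 B=2471936/280731 E=1028608/111813 F=1596416/180057] → run B
t=13: vr[A=4096/423 B=2616320/280731 E=1028608/111813 F=1596416/180057] → run F
t=14: vr[A=4096/423 B=2616320/280731 E=1028608/111813 F=1740800/180057] → run E
t=15: vr[A=4096/423 B=2616320/280731 F=1740800/180057] → run B
t=16: vr[A=4096/423 B=2760704/280731 F=1740800/180057] → run F
t=17: vr[A=4096/423 B=2760704/280731 F=1885184/180057] → run A
t=18: vr[A=5120/423 B=2760704/280731 F=1885184/180057] → run B
t=19: vr[A=5120/423 B=2905088/280731 F=1885184/180057] → run B
t=20: vr[A=5120/423 B=3049472/280731 F=1885184/180057] → run F
t=21: vr[A=5120/423 B=3049472/280731 F=2029568/180057] → run B
t=22: vr[A=5120/423 F=2029568/180057] → run F
t=23: vr[A=5120/423 F=2173952/180057] → run F
t=24: vr[A=5120/423] → run A
t=25: vr[A=2048/141] → run A
t=26: (idle)
t=27: (idle)
t=28: (idle)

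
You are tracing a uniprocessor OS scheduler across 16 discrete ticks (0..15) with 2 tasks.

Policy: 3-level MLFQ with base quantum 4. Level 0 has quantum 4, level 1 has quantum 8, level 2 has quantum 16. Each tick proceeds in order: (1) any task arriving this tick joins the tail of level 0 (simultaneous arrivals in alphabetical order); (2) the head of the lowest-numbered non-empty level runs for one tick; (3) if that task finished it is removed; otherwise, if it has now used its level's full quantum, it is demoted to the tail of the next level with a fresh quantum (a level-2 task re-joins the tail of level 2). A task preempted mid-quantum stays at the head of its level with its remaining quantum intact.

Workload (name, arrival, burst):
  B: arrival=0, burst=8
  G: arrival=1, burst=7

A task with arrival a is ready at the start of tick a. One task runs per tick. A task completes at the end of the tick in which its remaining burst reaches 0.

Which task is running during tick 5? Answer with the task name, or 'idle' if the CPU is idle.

t=0: L0/L1/L2 = B/-/- → run B
t=1: L0/L1/L2 = BG/-/- → run B
t=2: L0/L1/L2 = BG/-/- → run B
t=3: L0/L1/L2 = BG/-/- → run B
t=4: L0/L1/L2 = G/B/- → run G
t=5: L0/L1/L2 = G/B/- → run G
t=6: L0/L1/L2 = G/B/- → run G
t=7: L0/L1/L2 = G/B/- → run G
t=8: L0/L1/L2 = -/BG/- → run B
t=9: L0/L1/L2 = -/BG/- → run B
t=10: L0/L1/L2 = -/BG/- → run B
t=11: L0/L1/L2 = -/BG/- → run B
t=12: L0/L1/L2 = -/G/- → run G
t=13: L0/L1/L2 = -/G/- → run G
t=14: L0/L1/L2 = -/G/- → run G
t=15: (idle)

running at tick 5 = G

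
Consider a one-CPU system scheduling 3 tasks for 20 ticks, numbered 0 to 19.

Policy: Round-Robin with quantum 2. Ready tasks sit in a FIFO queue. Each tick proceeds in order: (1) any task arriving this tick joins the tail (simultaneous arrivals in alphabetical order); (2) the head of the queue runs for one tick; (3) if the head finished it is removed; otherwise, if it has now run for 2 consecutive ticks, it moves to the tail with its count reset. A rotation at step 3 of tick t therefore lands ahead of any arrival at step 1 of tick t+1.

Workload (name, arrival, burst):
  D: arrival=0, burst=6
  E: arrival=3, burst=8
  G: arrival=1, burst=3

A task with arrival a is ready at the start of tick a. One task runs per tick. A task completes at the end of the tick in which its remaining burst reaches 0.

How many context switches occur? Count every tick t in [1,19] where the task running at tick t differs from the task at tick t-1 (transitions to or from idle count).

t=0: queue=[D] q_used=0 → run D
t=1: queue=[D,G] q_used=1 → run D
t=2: queue=[G,D] q_used=0 → run G
t=3: queue=[G,D,E] q_used=1 → run G
t=4: queue=[D,E,G] q_used=0 → run D
t=5: queue=[D,E,G] q_used=1 → run D
t=6: queue=[E,G,D] q_used=0 → run E
t=7: queue=[E,G,D] q_used=1 → run E
t=8: queue=[G,D,E] q_used=0 → run G
t=9: queue=[D,E] q_used=0 → run D
t=10: queue=[D,E] q_used=1 → run D
t=11: queue=[E] q_used=0 → run E
t=12: queue=[E] q_used=1 → run E
t=13: queue=[E] q_used=0 → run E
t=14: queue=[E] q_used=1 → run E
t=15: queue=[E] q_used=0 → run E
t=16: queue=[E] q_used=1 → run E
t=17: (idle)
t=18: (idle)
t=19: (idle)

context switches = 7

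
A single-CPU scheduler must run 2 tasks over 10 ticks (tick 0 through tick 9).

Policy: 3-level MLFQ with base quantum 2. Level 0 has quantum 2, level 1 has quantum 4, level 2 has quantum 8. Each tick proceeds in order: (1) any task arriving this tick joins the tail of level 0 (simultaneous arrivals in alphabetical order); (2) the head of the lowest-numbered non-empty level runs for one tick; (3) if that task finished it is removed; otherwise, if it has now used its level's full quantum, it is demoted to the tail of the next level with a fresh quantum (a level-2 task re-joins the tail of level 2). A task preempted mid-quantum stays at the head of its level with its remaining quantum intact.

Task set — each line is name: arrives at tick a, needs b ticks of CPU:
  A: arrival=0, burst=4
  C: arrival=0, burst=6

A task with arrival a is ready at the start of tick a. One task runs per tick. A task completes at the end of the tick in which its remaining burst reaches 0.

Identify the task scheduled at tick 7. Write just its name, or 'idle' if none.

running at tick 7 = C

t=0: L0/L1/L2 = AC/-/- → run A
t=1: L0/L1/L2 = AC/-/- → run A
t=2: L0/L1/L2 = C/A/- → run C
t=3: L0/L1/L2 = C/A/- → run C
t=4: L0/L1/L2 = -/AC/- → run A
t=5: L0/L1/L2 = -/AC/- → run A
t=6: L0/L1/L2 = -/C/- → run C
t=7: L0/L1/L2 = -/C/- → run C
t=8: L0/L1/L2 = -/C/- → run C
t=9: L0/L1/L2 = -/C/- → run C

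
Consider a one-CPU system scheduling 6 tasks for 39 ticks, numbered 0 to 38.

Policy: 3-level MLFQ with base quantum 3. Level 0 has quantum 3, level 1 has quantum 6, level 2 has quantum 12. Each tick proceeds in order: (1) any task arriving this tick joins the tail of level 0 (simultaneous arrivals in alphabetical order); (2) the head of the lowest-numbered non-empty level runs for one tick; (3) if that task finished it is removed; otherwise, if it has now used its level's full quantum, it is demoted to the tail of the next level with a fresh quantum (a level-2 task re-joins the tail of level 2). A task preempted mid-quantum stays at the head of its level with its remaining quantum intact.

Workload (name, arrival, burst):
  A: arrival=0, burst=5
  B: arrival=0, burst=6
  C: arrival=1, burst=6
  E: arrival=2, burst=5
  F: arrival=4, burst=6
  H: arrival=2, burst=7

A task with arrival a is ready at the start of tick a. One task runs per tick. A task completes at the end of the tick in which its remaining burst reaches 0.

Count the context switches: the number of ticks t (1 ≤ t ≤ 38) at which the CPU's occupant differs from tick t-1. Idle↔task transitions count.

context switches = 12

t=0: L0/L1/L2 = AB/-/- → run A
t=1: L0/L1/L2 = ABC/-/- → run A
t=2: L0/L1/L2 = ABCEH/-/- → run A
t=3: L0/L1/L2 = BCEH/A/- → run B
t=4: L0/L1/L2 = BCEHF/A/- → run B
t=5: L0/L1/L2 = BCEHF/A/- → run B
t=6: L0/L1/L2 = CEHF/AB/- → run C
t=7: L0/L1/L2 = CEHF/AB/- → run C
t=8: L0/L1/L2 = CEHF/AB/- → run C
t=9: L0/L1/L2 = EHF/ABC/- → run E
t=10: L0/L1/L2 = EHF/ABC/- → run E
t=11: L0/L1/L2 = EHF/ABC/- → run E
t=12: L0/L1/L2 = HF/ABCE/- → run H
t=13: L0/L1/L2 = HF/ABCE/- → run H
t=14: L0/L1/L2 = HF/ABCE/- → run H
t=15: L0/L1/L2 = F/ABCEH/- → run F
t=16: L0/L1/L2 = F/ABCEH/- → run F
t=17: L0/L1/L2 = F/ABCEH/- → run F
t=18: L0/L1/L2 = -/ABCEHF/- → run A
t=19: L0/L1/L2 = -/ABCEHF/- → run A
t=20: L0/L1/L2 = -/BCEHF/- → run B
t=21: L0/L1/L2 = -/BCEHF/- → run B
t=22: L0/L1/L2 = -/BCEHF/- → run B
t=23: L0/L1/L2 = -/CEHF/- → run C
t=24: L0/L1/L2 = -/CEHF/- → run C
t=25: L0/L1/L2 = -/CEHF/- → run C
t=26: L0/L1/L2 = -/EHF/- → run E
t=27: L0/L1/L2 = -/EHF/- → run E
t=28: L0/L1/L2 = -/HF/- → run H
t=29: L0/L1/L2 = -/HF/- → run H
t=30: L0/L1/L2 = -/HF/- → run H
t=31: L0/L1/L2 = -/HF/- → run H
t=32: L0/L1/L2 = -/F/- → run F
t=33: L0/L1/L2 = -/F/- → run F
t=34: L0/L1/L2 = -/F/- → run F
t=35: (idle)
t=36: (idle)
t=37: (idle)
t=38: (idle)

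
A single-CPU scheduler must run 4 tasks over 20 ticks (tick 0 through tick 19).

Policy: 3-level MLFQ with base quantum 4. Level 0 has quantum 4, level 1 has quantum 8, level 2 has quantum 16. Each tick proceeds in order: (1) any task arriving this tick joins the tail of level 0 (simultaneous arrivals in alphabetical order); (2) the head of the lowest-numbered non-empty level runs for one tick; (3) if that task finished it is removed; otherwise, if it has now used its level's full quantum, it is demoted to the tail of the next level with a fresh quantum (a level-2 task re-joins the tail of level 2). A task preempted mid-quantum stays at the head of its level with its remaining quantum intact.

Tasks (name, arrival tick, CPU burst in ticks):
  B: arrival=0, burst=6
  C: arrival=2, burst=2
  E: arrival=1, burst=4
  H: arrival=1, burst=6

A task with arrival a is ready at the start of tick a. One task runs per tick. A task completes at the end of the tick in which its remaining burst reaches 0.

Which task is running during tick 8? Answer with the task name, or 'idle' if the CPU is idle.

running at tick 8 = H

t=0: L0/L1/L2 = B/-/- → run B
t=1: L0/L1/L2 = BEH/-/- → run B
t=2: L0/L1/L2 = BEHC/-/- → run B
t=3: L0/L1/L2 = BEHC/-/- → run B
t=4: L0/L1/L2 = EHC/B/- → run E
t=5: L0/L1/L2 = EHC/B/- → run E
t=6: L0/L1/L2 = EHC/B/- → run E
t=7: L0/L1/L2 = EHC/B/- → run E
t=8: L0/L1/L2 = HC/B/- → run H
t=9: L0/L1/L2 = HC/B/- → run H
t=10: L0/L1/L2 = HC/B/- → run H
t=11: L0/L1/L2 = HC/B/- → run H
t=12: L0/L1/L2 = C/BH/- → run C
t=13: L0/L1/L2 = C/BH/- → run C
t=14: L0/L1/L2 = -/BH/- → run B
t=15: L0/L1/L2 = -/BH/- → run B
t=16: L0/L1/L2 = -/H/- → run H
t=17: L0/L1/L2 = -/H/- → run H
t=18: (idle)
t=19: (idle)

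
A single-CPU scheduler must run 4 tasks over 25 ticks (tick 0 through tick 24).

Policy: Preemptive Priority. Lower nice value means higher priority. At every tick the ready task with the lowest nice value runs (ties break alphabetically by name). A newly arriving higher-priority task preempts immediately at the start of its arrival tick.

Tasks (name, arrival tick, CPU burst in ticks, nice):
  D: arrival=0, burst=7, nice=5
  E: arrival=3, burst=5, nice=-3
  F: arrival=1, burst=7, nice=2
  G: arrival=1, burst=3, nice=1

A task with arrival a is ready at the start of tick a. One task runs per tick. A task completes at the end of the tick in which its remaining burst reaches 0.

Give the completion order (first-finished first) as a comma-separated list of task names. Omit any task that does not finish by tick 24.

t=0: ready={D} → run D
t=1: ready={D,F,G} → run G
t=2: ready={D,F,G} → run G
t=3: ready={D,E,F,G} → run E
t=4: ready={D,E,F,G} → run E
t=5: ready={D,E,F,G} → run E
t=6: ready={D,E,F,G} → run E
t=7: ready={D,E,F,G} → run E
t=8: ready={D,F,G} → run G
t=9: ready={D,F} → run F
t=10: ready={D,F} → run F
t=11: ready={D,F} → run F
t=12: ready={D,F} → run F
t=13: ready={D,F} → run F
t=14: ready={D,F} → run F
t=15: ready={D,F} → run F
t=16: ready={D} → run D
t=17: ready={D} → run D
t=18: ready={D} → run D
t=19: ready={D} → run D
t=20: ready={D} → run D
t=21: ready={D} → run D
t=22: (idle)
t=23: (idle)
t=24: (idle)

completion order = E, G, F, D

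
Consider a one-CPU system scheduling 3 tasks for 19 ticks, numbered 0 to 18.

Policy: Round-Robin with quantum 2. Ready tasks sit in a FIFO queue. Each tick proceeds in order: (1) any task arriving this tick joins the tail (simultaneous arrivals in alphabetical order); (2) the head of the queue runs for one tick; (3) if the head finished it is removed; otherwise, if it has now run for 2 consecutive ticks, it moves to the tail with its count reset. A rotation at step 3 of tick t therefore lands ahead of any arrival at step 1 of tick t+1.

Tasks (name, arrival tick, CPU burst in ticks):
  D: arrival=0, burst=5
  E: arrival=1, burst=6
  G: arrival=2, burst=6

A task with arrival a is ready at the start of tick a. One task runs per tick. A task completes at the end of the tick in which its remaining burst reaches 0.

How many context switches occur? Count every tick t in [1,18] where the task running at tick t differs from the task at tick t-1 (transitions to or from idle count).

context switches = 9

t=0: queue=[D] q_used=0 → run D
t=1: queue=[D,E] q_used=1 → run D
t=2: queue=[E,D,G] q_used=0 → run E
t=3: queue=[E,D,G] q_used=1 → run E
t=4: queue=[D,G,E] q_used=0 → run D
t=5: queue=[D,G,E] q_used=1 → run D
t=6: queue=[G,E,D] q_used=0 → run G
t=7: queue=[G,E,D] q_used=1 → run G
t=8: queue=[E,D,G] q_used=0 → run E
t=9: queue=[E,D,G] q_used=1 → run E
t=10: queue=[D,G,E] q_used=0 → run D
t=11: queue=[G,E] q_used=0 → run G
t=12: queue=[G,E] q_used=1 → run G
t=13: queue=[E,G] q_used=0 → run E
t=14: queue=[E,G] q_used=1 → run E
t=15: queue=[G] q_used=0 → run G
t=16: queue=[G] q_used=1 → run G
t=17: (idle)
t=18: (idle)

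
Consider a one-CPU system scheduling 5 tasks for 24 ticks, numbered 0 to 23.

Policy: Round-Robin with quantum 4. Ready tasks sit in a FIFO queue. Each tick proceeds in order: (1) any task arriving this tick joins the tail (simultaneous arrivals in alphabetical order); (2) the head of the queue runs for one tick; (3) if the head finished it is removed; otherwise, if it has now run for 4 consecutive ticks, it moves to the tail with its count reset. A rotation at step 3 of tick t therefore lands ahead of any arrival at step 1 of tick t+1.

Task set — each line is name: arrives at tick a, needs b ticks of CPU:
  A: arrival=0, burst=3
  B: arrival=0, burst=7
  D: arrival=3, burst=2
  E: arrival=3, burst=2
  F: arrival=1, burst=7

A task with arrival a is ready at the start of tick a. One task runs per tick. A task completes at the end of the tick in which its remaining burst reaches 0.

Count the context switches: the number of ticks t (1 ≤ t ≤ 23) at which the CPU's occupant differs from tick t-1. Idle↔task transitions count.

t=0: queue=[A,B] q_used=0 → run A
t=1: queue=[A,B,F] q_used=1 → run A
t=2: queue=[A,B,F] q_used=2 → run A
t=3: queue=[B,F,D,E] q_used=0 → run B
t=4: queue=[B,F,D,E] q_used=1 → run B
t=5: queue=[B,F,D,E] q_used=2 → run B
t=6: queue=[B,F,D,E] q_used=3 → run B
t=7: queue=[F,D,E,B] q_used=0 → run F
t=8: queue=[F,D,E,B] q_used=1 → run F
t=9: queue=[F,D,E,B] q_used=2 → run F
t=10: queue=[F,D,E,B] q_used=3 → run F
t=11: queue=[D,E,B,F] q_used=0 → run D
t=12: queue=[D,E,B,F] q_used=1 → run D
t=13: queue=[E,B,F] q_used=0 → run E
t=14: queue=[E,B,F] q_used=1 → run E
t=15: queue=[B,F] q_used=0 → run B
t=16: queue=[B,F] q_used=1 → run B
t=17: queue=[B,F] q_used=2 → run B
t=18: queue=[F] q_used=0 → run F
t=19: queue=[F] q_used=1 → run F
t=20: queue=[F] q_used=2 → run F
t=21: (idle)
t=22: (idle)
t=23: (idle)

context switches = 7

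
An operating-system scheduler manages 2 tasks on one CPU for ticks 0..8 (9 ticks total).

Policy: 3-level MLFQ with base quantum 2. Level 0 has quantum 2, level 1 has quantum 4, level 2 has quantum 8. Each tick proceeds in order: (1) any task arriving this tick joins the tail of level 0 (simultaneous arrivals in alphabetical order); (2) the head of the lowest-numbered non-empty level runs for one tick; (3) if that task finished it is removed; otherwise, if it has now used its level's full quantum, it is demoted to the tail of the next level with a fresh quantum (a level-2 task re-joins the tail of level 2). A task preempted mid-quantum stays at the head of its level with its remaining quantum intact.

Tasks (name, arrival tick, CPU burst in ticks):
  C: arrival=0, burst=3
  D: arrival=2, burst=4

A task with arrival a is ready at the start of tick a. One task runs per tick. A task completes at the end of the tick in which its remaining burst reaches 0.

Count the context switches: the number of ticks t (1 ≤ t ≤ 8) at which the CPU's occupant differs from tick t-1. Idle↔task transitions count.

t=0: L0/L1/L2 = C/-/- → run C
t=1: L0/L1/L2 = C/-/- → run C
t=2: L0/L1/L2 = D/C/- → run D
t=3: L0/L1/L2 = D/C/- → run D
t=4: L0/L1/L2 = -/CD/- → run C
t=5: L0/L1/L2 = -/D/- → run D
t=6: L0/L1/L2 = -/D/- → run D
t=7: (idle)
t=8: (idle)

context switches = 4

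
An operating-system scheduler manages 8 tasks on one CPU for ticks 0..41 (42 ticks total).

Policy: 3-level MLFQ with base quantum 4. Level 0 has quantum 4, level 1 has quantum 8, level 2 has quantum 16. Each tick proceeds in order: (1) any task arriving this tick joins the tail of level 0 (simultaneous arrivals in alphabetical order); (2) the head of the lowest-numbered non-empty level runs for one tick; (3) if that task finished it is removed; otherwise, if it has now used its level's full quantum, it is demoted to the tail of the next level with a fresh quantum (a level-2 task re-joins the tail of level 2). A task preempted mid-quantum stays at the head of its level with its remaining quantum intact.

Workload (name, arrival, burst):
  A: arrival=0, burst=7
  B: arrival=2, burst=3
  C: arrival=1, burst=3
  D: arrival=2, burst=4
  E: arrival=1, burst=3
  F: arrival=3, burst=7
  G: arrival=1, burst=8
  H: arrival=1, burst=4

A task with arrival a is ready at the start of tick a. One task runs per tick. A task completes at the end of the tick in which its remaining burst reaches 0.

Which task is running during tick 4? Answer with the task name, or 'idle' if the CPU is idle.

running at tick 4 = C

t=0: L0/L1/L2 = A/-/- → run A
t=1: L0/L1/L2 = ACEGH/-/- → run A
t=2: L0/L1/L2 = ACEGHBD/-/- → run A
t=3: L0/L1/L2 = ACEGHBDF/-/- → run A
t=4: L0/L1/L2 = CEGHBDF/A/- → run C
t=5: L0/L1/L2 = CEGHBDF/A/- → run C
t=6: L0/L1/L2 = CEGHBDF/A/- → run C
t=7: L0/L1/L2 = EGHBDF/A/- → run E
t=8: L0/L1/L2 = EGHBDF/A/- → run E
t=9: L0/L1/L2 = EGHBDF/A/- → run E
t=10: L0/L1/L2 = GHBDF/A/- → run G
t=11: L0/L1/L2 = GHBDF/A/- → run G
t=12: L0/L1/L2 = GHBDF/A/- → run G
t=13: L0/L1/L2 = GHBDF/A/- → run G
t=14: L0/L1/L2 = HBDF/AG/- → run H
t=15: L0/L1/L2 = HBDF/AG/- → run H
t=16: L0/L1/L2 = HBDF/AG/- → run H
t=17: L0/L1/L2 = HBDF/AG/- → run H
t=18: L0/L1/L2 = BDF/AG/- → run B
t=19: L0/L1/L2 = BDF/AG/- → run B
t=20: L0/L1/L2 = BDF/AG/- → run B
t=21: L0/L1/L2 = DF/AG/- → run D
t=22: L0/L1/L2 = DF/AG/- → run D
t=23: L0/L1/L2 = DF/AG/- → run D
t=24: L0/L1/L2 = DF/AG/- → run D
t=25: L0/L1/L2 = F/AG/- → run F
t=26: L0/L1/L2 = F/AG/- → run F
t=27: L0/L1/L2 = F/AG/- → run F
t=28: L0/L1/L2 = F/AG/- → run F
t=29: L0/L1/L2 = -/AGF/- → run A
t=30: L0/L1/L2 = -/AGF/- → run A
t=31: L0/L1/L2 = -/AGF/- → run A
t=32: L0/L1/L2 = -/GF/- → run G
t=33: L0/L1/L2 = -/GF/- → run G
t=34: L0/L1/L2 = -/GF/- → run G
t=35: L0/L1/L2 = -/GF/- → run G
t=36: L0/L1/L2 = -/F/- → run F
t=37: L0/L1/L2 = -/F/- → run F
t=38: L0/L1/L2 = -/F/- → run F
t=39: (idle)
t=40: (idle)
t=41: (idle)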